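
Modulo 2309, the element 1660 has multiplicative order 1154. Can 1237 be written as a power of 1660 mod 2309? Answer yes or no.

1237 ∈ ⟨1660⟩ iff 1237^1154 ≡ 1 (mod 2309), since |⟨1660⟩| = 1154.
1237^1154 mod 2309 = 2308.
Since 2308 ≠ 1, 1237 does not lie in the subgroup.

no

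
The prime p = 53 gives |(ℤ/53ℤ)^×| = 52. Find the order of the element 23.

4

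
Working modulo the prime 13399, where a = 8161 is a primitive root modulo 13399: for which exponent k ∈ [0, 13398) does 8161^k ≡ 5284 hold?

591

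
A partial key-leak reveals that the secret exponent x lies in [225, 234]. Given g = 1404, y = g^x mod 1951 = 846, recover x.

225

Compute 1404^225 mod 1951 = 846, then multiply by 1404 repeatedly:
  1404^225=846
Found 846 at exponent 225.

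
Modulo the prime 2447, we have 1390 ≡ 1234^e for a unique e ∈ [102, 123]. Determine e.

111

Compute 1234^102 mod 2447 = 2083, then multiply by 1234 repeatedly:
  1234^102=2083  1234^103=1072  1234^104=1468  1234^105=732  1234^106=345
  1234^107=2399  1234^108=1943  1234^109=2049  1234^110=715  1234^111=1390
Found 1390 at exponent 111.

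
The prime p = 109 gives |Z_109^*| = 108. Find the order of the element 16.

9

The order of 16 must divide p − 1 = 108 = 2^2 · 3^3.
Divisors: 1, 2, 3, 4, 6, 9, 12, 18, 27, 36, 54, 108.
Check each in increasing order: 16^1 ≡ 16;  16^2 ≡ 38;  16^3 ≡ 63;  16^4 ≡ 27;  16^6 ≡ 45;  16^9 ≡ 1.
Smallest exponent giving 1 is 9.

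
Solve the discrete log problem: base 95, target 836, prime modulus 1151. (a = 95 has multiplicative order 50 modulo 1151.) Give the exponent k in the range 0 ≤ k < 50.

49

Baby-step giant-step with m = ceil(sqrt(50)) = 8.
Baby table (95^j mod 1151 for j=0..7):
  0:1  1:95  2:968  3:1031  4:110  5:91  6:588  7:612
Giant step factor: 95^(-8) ≡ 1032 (mod 1151).
Scan 836·1032^i mod 1151 for i = 0, 1, …:
  i=0: 836   i=1: 653   i=2: 561   i=3: 1150
  i=4: 119   i=5: 802   i=6: 95
Match at i=6, j=1: k = 6·8 + 1 = 49.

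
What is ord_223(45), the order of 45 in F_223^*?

The order of 45 must divide p − 1 = 222 = 2 · 3 · 37.
Divisors: 1, 2, 3, 6, 37, 74, 111, 222.
Check each in increasing order: 45^1 ≡ 45;  45^2 ≡ 18;  45^3 ≡ 141;  45^6 ≡ 34;  45^37 ≡ 184;  45^74 ≡ 183;  45^111 ≡ 222;  45^222 ≡ 1.
Smallest exponent giving 1 is 222.

222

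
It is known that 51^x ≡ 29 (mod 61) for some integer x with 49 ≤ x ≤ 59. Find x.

55

Compute 51^49 mod 61 = 44, then multiply by 51 repeatedly:
  51^49=44  51^50=48  51^51=8  51^52=42  51^53=7
  51^54=52  51^55=29
Found 29 at exponent 55.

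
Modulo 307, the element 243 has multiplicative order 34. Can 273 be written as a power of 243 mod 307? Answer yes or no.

yes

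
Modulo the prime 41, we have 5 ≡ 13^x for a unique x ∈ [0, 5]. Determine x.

2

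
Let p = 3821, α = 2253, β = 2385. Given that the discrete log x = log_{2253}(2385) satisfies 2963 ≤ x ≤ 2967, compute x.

Compute 2253^2963 mod 3821 = 281, then multiply by 2253 repeatedly:
  2253^2963=281  2253^2964=2628  2253^2965=2155  2253^2966=2545  2253^2967=2385
Found 2385 at exponent 2967.

2967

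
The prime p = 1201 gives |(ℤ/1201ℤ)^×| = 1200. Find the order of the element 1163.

120

The order of 1163 must divide p − 1 = 1200 = 2^4 · 3 · 5^2.
Divisors: 1, 2, 3, 4, 5, 6, 8, 10, 12, 15, 16, 20, 24, 25, 30, 40, 48, 50, 60, 75, 80, 100, 120, 150, 200, 240, 300, 400, 600, 1200.
Check each in increasing order: 1163^1 ≡ 1163;  1163^2 ≡ 243;  1163^3 ≡ 374;  1163^4 ≡ 200;  1163^5 ≡ 807;  1163^6 ≡ 560;  1163^8 ≡ 367;  1163^10 ≡ 307;  1163^12 ≡ 139;  1163^15 ≡ 343;  1163^16 ≡ 177;  1163^20 ≡ 571;  1163^24 ≡ 105;  1163^25 ≡ 814;  1163^30 ≡ 1152;  1163^40 ≡ 570;  1163^48 ≡ 216;  1163^50 ≡ 845;  1163^60 ≡ 1200;  1163^75 ≡ 858;  1163^80 ≡ 630;  1163^100 ≡ 631;  1163^120 ≡ 1.
Smallest exponent giving 1 is 120.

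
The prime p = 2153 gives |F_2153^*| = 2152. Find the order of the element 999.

The order of 999 must divide p − 1 = 2152 = 2^3 · 269.
Divisors: 1, 2, 4, 8, 269, 538, 1076, 2152.
Check each in increasing order: 999^1 ≡ 999;  999^2 ≡ 1162;  999^4 ≡ 313;  999^8 ≡ 1084;  999^269 ≡ 246;  999^538 ≡ 232;  999^1076 ≡ 2152;  999^2152 ≡ 1.
Smallest exponent giving 1 is 2152.

2152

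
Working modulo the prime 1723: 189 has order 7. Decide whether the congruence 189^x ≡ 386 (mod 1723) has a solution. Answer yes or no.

⟨189⟩ has order 7; its elements mod 1723 are {1, 189, 317, 555, 1261, 1331, 1515}.
386 is not in this set.

no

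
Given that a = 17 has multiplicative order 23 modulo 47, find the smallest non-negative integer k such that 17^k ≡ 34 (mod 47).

5

Successive powers of 17 modulo 47:
  17^0=1  17^1=17  17^2=7  17^3=25  17^4=2  17^5=34
So 17^5 ≡ 34 (mod 47), giving k = 5.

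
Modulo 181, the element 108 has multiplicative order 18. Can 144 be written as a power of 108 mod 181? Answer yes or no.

no

144 ∈ ⟨108⟩ iff 144^18 ≡ 1 (mod 181), since |⟨108⟩| = 18.
144^18 mod 181 = 125.
Since 125 ≠ 1, 144 does not lie in the subgroup.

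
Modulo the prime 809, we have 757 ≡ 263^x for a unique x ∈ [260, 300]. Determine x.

Compute 263^260 mod 809 = 184, then multiply by 263 repeatedly:
  263^260=184  263^261=661  263^262=717  263^263=74  263^264=46
  263^265=772  263^266=786  263^267=423  263^268=416  263^269=193
  263^270=601  263^271=308  263^272=104  263^273=655  263^274=757
Found 757 at exponent 274.

274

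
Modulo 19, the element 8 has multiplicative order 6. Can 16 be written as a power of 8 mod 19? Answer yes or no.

no

⟨8⟩ has order 6; its elements mod 19 are {1, 7, 8, 11, 12, 18}.
16 is not in this set.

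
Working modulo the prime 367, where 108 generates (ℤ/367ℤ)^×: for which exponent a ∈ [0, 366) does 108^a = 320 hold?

Baby-step giant-step with m = ceil(sqrt(366)) = 20.
Baby table (108^j mod 367 for j=0..19):
  0:1  1:108  2:287  3:168  4:161  5:139  6:332  7:257
  8:231  9:359  10:237  11:273  12:124  13:180  14:356  15:280
  16:146  17:354  18:64  19:306
Giant step factor: 108^(-20) ≡ 102 (mod 367).
Scan 320·102^i mod 367 for i = 0, 1, …:
  i=0: 320   i=1: 344   i=2: 223   i=3: 359
Match at i=3, j=9: a = 3·20 + 9 = 69.

69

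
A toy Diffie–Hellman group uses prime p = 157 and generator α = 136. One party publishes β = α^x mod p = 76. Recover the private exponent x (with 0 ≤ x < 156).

Baby-step giant-step with m = ceil(sqrt(156)) = 13.
Baby table (136^j mod 157 for j=0..12):
  0:1  1:136  2:127  3:2  4:115  5:97  6:4  7:73
  8:37  9:8  10:146  11:74  12:16
Giant step factor: 136^(-13) ≡ 107 (mod 157).
Scan 76·107^i mod 157 for i = 0, 1, …:
  i=0: 76   i=1: 125   i=2: 30   i=3: 70
  i=4: 111   i=5: 102   i=6: 81   i=7: 32
  i=8: 127
Match at i=8, j=2: x = 8·13 + 2 = 106.

106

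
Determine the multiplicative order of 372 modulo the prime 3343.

3342

The order of 372 must divide p − 1 = 3342 = 2 · 3 · 557.
Divisors: 1, 2, 3, 6, 557, 1114, 1671, 3342.
Check each in increasing order: 372^1 ≡ 372;  372^2 ≡ 1321;  372^3 ≡ 3334;  372^6 ≡ 81;  372^557 ≡ 1919;  372^1114 ≡ 1918;  372^1671 ≡ 3342;  372^3342 ≡ 1.
Smallest exponent giving 1 is 3342.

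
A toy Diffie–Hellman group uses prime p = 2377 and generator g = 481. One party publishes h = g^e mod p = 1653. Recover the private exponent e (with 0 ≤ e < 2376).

1855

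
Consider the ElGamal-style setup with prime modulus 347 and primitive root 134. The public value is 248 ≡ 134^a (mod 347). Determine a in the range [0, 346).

225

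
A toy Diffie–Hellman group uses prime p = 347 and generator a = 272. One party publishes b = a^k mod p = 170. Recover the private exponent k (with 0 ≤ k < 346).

243

Baby-step giant-step with m = ceil(sqrt(346)) = 19.
Baby table (272^j mod 347 for j=0..18):
  0:1  1:272  2:73  3:77  4:124  5:69  6:30  7:179
  8:108  9:228  10:250  11:335  12:206  13:165  14:117  15:247
  16:213  17:334  18:281
Giant step factor: 272^(-19) ≡ 215 (mod 347).
Scan 170·215^i mod 347 for i = 0, 1, …:
  i=0: 170   i=1: 115   i=2: 88   i=3: 182
  i=4: 266   i=5: 282   i=6: 252   i=7: 48
  i=8: 257   i=9: 82   i=10: 280   i=11: 169
  i=12: 247
Match at i=12, j=15: k = 12·19 + 15 = 243.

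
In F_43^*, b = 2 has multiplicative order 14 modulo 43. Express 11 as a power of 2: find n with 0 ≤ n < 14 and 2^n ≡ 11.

Successive powers of 2 modulo 43:
  2^0=1  2^1=2  2^2=4  2^3=8  2^4=16  2^5=32
  2^6=21  2^7=42  2^8=41  2^9=39  2^10=35  2^11=27
  2^12=11
So 2^12 ≡ 11 (mod 43), giving n = 12.

12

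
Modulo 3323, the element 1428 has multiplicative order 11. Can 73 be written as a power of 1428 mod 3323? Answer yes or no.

yes

73 ∈ ⟨1428⟩ iff 73^11 ≡ 1 (mod 3323), since |⟨1428⟩| = 11.
73^11 mod 3323 = 1.
Since 1 = 1, 73 lies in the subgroup.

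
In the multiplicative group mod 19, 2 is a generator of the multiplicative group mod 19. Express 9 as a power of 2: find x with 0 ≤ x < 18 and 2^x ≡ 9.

Successive powers of 2 modulo 19:
  2^0=1  2^1=2  2^2=4  2^3=8  2^4=16  2^5=13
  2^6=7  2^7=14  2^8=9
So 2^8 ≡ 9 (mod 19), giving x = 8.

8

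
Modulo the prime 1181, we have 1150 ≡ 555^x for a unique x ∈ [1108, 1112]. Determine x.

1109

Compute 555^1108 mod 1181 = 949, then multiply by 555 repeatedly:
  555^1108=949  555^1109=1150
Found 1150 at exponent 1109.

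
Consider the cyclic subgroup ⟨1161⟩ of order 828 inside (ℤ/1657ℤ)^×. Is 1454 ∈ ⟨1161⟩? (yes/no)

1454 ∈ ⟨1161⟩ iff 1454^828 ≡ 1 (mod 1657), since |⟨1161⟩| = 828.
1454^828 mod 1657 = 1656.
Since 1656 ≠ 1, 1454 does not lie in the subgroup.

no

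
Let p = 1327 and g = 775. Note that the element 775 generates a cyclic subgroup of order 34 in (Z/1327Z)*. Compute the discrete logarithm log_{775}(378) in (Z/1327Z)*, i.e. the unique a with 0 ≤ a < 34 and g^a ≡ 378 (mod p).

24

Successive powers of 775 modulo 1327:
  775^0=1  775^1=775  775^2=821  775^3=642  775^4=1252  775^5=263
  775^6=794  775^7=949  775^8=317  775^9=180  775^10=165  775^11=483
  775^12=111  775^13=1097  775^14=895  775^15=931  775^16=964  775^17=1326
  775^18=552  775^19=506  775^20=685  775^21=75  775^22=1064  775^23=533
  775^24=378
So 775^24 ≡ 378 (mod 1327), giving a = 24.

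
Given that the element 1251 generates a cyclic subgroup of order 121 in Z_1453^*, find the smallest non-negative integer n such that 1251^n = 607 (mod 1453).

115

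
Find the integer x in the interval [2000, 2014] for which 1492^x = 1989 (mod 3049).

2000

Compute 1492^2000 mod 3049 = 1989, then multiply by 1492 repeatedly:
  1492^2000=1989
Found 1989 at exponent 2000.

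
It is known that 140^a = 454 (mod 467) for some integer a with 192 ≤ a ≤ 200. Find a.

Compute 140^192 mod 467 = 276, then multiply by 140 repeatedly:
  140^192=276  140^193=346  140^194=339  140^195=293  140^196=391
  140^197=101  140^198=130  140^199=454
Found 454 at exponent 199.

199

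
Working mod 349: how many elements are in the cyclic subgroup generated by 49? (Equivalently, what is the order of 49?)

The order of 49 must divide p − 1 = 348 = 2^2 · 3 · 29.
Divisors: 1, 2, 3, 4, 6, 12, 29, 58, 87, 116, 174, 348.
Check each in increasing order: 49^1 ≡ 49;  49^2 ≡ 307;  49^3 ≡ 36;  49^4 ≡ 19;  49^6 ≡ 249;  49^12 ≡ 228;  49^29 ≡ 227;  49^58 ≡ 226;  49^87 ≡ 348;  49^116 ≡ 122;  49^174 ≡ 1.
Smallest exponent giving 1 is 174.

174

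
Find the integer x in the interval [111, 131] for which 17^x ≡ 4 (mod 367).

116

Compute 17^111 mod 367 = 189, then multiply by 17 repeatedly:
  17^111=189  17^112=277  17^113=305  17^114=47  17^115=65
  17^116=4
Found 4 at exponent 116.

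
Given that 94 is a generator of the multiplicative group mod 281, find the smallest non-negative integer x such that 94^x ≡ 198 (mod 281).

Baby-step giant-step with m = ceil(sqrt(280)) = 17.
Baby table (94^j mod 281 for j=0..16):
  0:1  1:94  2:125  3:229  4:170  5:244  6:175  7:152
  8:238  9:173  10:245  11:269  12:277  13:186  14:62  15:208
  16:163
Giant step factor: 94^(-17) ≡ 150 (mod 281).
Scan 198·150^i mod 281 for i = 0, 1, …:
  i=0: 198   i=1: 195   i=2: 26   i=3: 247
  i=4: 239   i=5: 163
Match at i=5, j=16: x = 5·17 + 16 = 101.

101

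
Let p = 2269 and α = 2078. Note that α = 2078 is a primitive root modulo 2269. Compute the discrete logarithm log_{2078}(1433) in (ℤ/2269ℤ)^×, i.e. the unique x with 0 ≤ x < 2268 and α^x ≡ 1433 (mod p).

1627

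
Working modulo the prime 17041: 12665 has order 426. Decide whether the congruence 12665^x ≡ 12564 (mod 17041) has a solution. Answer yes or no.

12564 ∈ ⟨12665⟩ iff 12564^426 ≡ 1 (mod 17041), since |⟨12665⟩| = 426.
12564^426 mod 17041 = 1.
Since 1 = 1, 12564 lies in the subgroup.

yes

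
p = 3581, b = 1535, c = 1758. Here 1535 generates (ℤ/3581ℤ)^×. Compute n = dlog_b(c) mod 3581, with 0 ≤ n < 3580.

2470

Baby-step giant-step with m = ceil(sqrt(3580)) = 60.
Baby table (1535^j mod 3581 for j=0..59):
  0:1  1:1535  2:3508  3:2537  4:1748  5:1011  6:1312  7:1398
  8:911  9:1795  10:1536  11:1462  12:2464  13:704  14:2759  15:2323
  16:2710  17:2309  18:2706  19:3331  20:2998  21:345  22:3168  23:3463
  24:1501  25:1452  26:1438  27:1434  28:2456  29:2748  30:3343  31:3513
  32:3050  33:1383  34:2953  35:2890  36:2872  37:309  38:1623  39:2510
  40:3275  41:2982  42:852  43:755  44:2262  45:2181  46:3181  47:1932
  48:552  49:2204  50:2676  51:253  52:1607  53:3017  54:862  55:1781
  56:1532  57:2484  58:2756  59:1299
Giant step factor: 1535^(-60) ≡ 357 (mod 3581).
Scan 1758·357^i mod 3581 for i = 0, 1, …:
  i=0: 1758   i=1: 931   i=2: 2915   i=3: 2165
  i=4: 2990   i=5: 292   i=6: 395   i=7: 1356
  i=8: 657   i=9: 1784     …   i=40: 1208
  i=41: 1536
Match at i=41, j=10: n = 41·60 + 10 = 2470.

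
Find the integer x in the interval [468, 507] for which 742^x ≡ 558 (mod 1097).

Compute 742^468 mod 1097 = 240, then multiply by 742 repeatedly:
  742^468=240  742^469=366  742^470=613  742^471=688  742^472=391
  742^473=514  742^474=729  742^475=97  742^476=669  742^477=554
  742^478=790  742^479=382  742^480=418  742^481=802  742^482=510
  742^483=1052  742^484=617  742^485=365  742^486=968  742^487=818
  742^488=315  742^489=69  742^490=736  742^491=903  742^492=856
  742^493=1086  742^494=614  742^495=333  742^496=261  742^497=590
  742^498=77  742^499=90  742^500=960  742^501=367  742^502=258
  742^503=558
Found 558 at exponent 503.

503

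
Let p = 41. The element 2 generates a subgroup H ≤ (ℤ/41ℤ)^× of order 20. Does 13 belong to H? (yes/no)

no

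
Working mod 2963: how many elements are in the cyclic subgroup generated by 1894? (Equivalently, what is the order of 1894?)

1481

The order of 1894 must divide p − 1 = 2962 = 2 · 1481.
Divisors: 1, 2, 1481, 2962.
Check each in increasing order: 1894^1 ≡ 1894;  1894^2 ≡ 2006;  1894^1481 ≡ 1.
Smallest exponent giving 1 is 1481.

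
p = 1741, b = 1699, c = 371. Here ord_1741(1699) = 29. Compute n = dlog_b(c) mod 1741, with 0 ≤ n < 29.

22

Successive powers of 1699 modulo 1741:
  1699^0=1  1699^1=1699  1699^2=23  1699^3=775  1699^4=529  1699^5=415
  1699^6=1721  1699^7=840  1699^8=1281  1699^9=169  1699^10=1607  1699^11=405
  1699^12=400  1699^13=610  1699^14=495  1699^15=102  1699^16=939  1699^17=605
  1699^18=705  1699^19=1728  1699^20=546  1699^21=1442  1699^22=371
So 1699^22 ≡ 371 (mod 1741), giving n = 22.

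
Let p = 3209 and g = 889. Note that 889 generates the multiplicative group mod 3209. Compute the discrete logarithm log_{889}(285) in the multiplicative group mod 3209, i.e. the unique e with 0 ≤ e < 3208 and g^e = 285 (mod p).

3171

Baby-step giant-step with m = ceil(sqrt(3208)) = 57.
Baby table (889^j mod 3209 for j=0..56):
  0:1  1:889  2:907  3:864  4:1145  5:652  6:2008  7:908
  8:1753  9:2052  10:1516  11:3153  12:1560  13:552  14:2960  15:60
  16:1996  17:3076  18:496  19:1311  20:612  21:1747  22:3136  23:2492
  24:1178  25:1108  26:3058  27:539  28:1030  29:1105  30:391  31:1027
  32:1647  33:879  34:1644  35:1421  36:2132  37:2038  38:1906  39:82
  40:2300  41:567  42:250  43:829  44:2120  45:997  46:649  47:2550
  48:1396  49:2370  50:1826  51:2769  52:338  53:2045  54:1711  55:13
  56:1930
Giant step factor: 889^(-57) ≡ 1778 (mod 3209).
Scan 285·1778^i mod 3209 for i = 0, 1, …:
  i=0: 285   i=1: 2917   i=2: 682   i=3: 2803
  i=4: 157   i=5: 3172   i=6: 1603   i=7: 542
  i=8: 976   i=9: 2468     …   i=54: 2315
  i=55: 2132
Match at i=55, j=36: e = 55·57 + 36 = 3171.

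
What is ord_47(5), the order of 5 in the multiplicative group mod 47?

46

The order of 5 must divide p − 1 = 46 = 2 · 23.
Divisors: 1, 2, 23, 46.
Check each in increasing order: 5^1 ≡ 5;  5^2 ≡ 25;  5^23 ≡ 46;  5^46 ≡ 1.
Smallest exponent giving 1 is 46.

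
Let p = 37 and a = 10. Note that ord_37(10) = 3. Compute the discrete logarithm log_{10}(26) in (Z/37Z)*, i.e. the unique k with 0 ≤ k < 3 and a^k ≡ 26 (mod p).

2

Successive powers of 10 modulo 37:
  10^0=1  10^1=10  10^2=26
So 10^2 ≡ 26 (mod 37), giving k = 2.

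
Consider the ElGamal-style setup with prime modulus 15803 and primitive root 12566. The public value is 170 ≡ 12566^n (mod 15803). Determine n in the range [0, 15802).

10973

Baby-step giant-step with m = ceil(sqrt(15802)) = 126.
Baby table (12566^j mod 15803 for j=0..125):
  0:1  1:12566  2:780  3:3620  4:7886  5:10666  6:3713  7:7102
  8:4191  9:8510  10:13562  11:540  12:6153  13:10322  14:11031  15:7433
  16:7348  17:13842  18:10754  19:3311  20:12530  21:6691  22:7146  23:3990
  24:11224  25:14812  26:15661  27:1367  28:15664  29:7459  30:2201  31:2516
  32:10056  33:2908  34:5392  35:8411  36:2162  37:2335  38:11242  39:3955
  40:13898  41:3315  42:15385  43:9811  44:5823  45:3928  46:6479  47:13861
  48:12463  49:2328  50:2295  51:14298  52:4361  53:11325  54:3935  55:15426
  56:3518  57:6197  58:10121  59:13745  60:8683  61:6666  62:9056  63:293
  64:15542  65:7298  66:1859  67:3360  68:11947  69:13305  70:10693  71:11132
  72:12359  73:7113  74:190  75:1287  76:5973  77:8271  78:12858  79:3756
  80:10138  81:6125  82:6140  83:4994  84:891  85:7782  86:15451  87:1608
  88:9894  89:5803  90:5456  91:6682  92:4673  93:12773  94:10250  95:7050
  96:14485  97:15359  98:14958  99:1346  100:4626  101:6882  102:5196  103:10743
  104:7312  105:3950  106:14280  107:15218  108:13088  109:1987  110:15705  111:1166
  112:2575  113:8709  114:1519  115:13533  116:15398  117:15139  118:160  119:3579
  120:14179  121:10292  122:13323  123:15639  124:9369  125:14307
Giant step factor: 12566^(-126) ≡ 1584 (mod 15803).
Scan 170·1584^i mod 15803 for i = 0, 1, …:
  i=0: 170   i=1: 629   i=2: 747   i=3: 13826
  i=4: 13229   i=5: 15761   i=6: 12487   i=7: 9855
  i=8: 12759   i=9: 14022     …   i=86: 8261
  i=87: 540
Match at i=87, j=11: n = 87·126 + 11 = 10973.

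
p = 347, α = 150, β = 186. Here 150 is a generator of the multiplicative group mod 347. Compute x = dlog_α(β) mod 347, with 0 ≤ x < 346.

83

Baby-step giant-step with m = ceil(sqrt(346)) = 19.
Baby table (150^j mod 347 for j=0..18):
  0:1  1:150  2:292  3:78  4:249  5:221  6:185  7:337
  8:235  9:203  10:261  11:286  12:219  13:232  14:100  15:79
  16:52  17:166  18:263
Giant step factor: 150^(-19) ≡ 151 (mod 347).
Scan 186·151^i mod 347 for i = 0, 1, …:
  i=0: 186   i=1: 326   i=2: 299   i=3: 39
  i=4: 337
Match at i=4, j=7: x = 4·19 + 7 = 83.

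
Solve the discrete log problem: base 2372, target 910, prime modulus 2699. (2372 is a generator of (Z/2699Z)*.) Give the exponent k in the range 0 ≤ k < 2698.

335

Baby-step giant-step with m = ceil(sqrt(2698)) = 52.
Baby table (2372^j mod 2699 for j=0..51):
  0:1  1:2372  2:1668  3:2461  4:2254  5:2468  6:2664  7:649
  8:998  9:233  10:2080  11:2687  12:1225  13:1576  14:157  15:2641
  16:73  17:420  18:309  19:1519  20:2602  21:2030  22:144  23:1494
  24:2680  25:815  26:696  27:1823  28:358  29:1690  30:665  31:1164
  32:2630  33:971  34:965  35:228  36:1016  37:2444  38:2415  39:1102
  40:1312  41:117  42:2226  43:828  44:1843  45:1915  46:2662  47:1303
  48:361  49:709  50:271  51:450
Giant step factor: 2372^(-52) ≡ 1659 (mod 2699).
Scan 910·1659^i mod 2699 for i = 0, 1, …:
  i=0: 910   i=1: 949   i=2: 874   i=3: 603
  i=4: 1747   i=5: 2246   i=6: 1494
Match at i=6, j=23: k = 6·52 + 23 = 335.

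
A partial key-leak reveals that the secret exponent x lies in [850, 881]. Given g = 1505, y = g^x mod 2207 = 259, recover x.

876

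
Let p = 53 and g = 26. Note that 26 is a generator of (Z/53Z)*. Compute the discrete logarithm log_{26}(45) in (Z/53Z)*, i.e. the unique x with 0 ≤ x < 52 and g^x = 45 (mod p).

Baby-step giant-step with m = ceil(sqrt(52)) = 8.
Baby table (26^j mod 53 for j=0..7):
  0:1  1:26  2:40  3:33  4:10  5:48  6:29  7:12
Giant step factor: 26^(-8) ≡ 44 (mod 53).
Scan 45·44^i mod 53 for i = 0, 1, …:
  i=0: 45   i=1: 19   i=2: 41   i=3: 2
  i=4: 35   i=5: 3   i=6: 26
Match at i=6, j=1: x = 6·8 + 1 = 49.

49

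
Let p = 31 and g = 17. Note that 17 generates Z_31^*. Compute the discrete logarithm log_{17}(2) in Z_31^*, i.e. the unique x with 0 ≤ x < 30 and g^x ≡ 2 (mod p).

12

Successive powers of 17 modulo 31:
  17^0=1  17^1=17  17^2=10  17^3=15  17^4=7  17^5=26
  17^6=8  17^7=12  17^8=18  17^9=27  17^10=25  17^11=22
  17^12=2
So 17^12 ≡ 2 (mod 31), giving x = 12.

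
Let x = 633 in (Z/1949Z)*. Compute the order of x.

487

The order of 633 must divide p − 1 = 1948 = 2^2 · 487.
Divisors: 1, 2, 4, 487, 974, 1948.
Check each in increasing order: 633^1 ≡ 633;  633^2 ≡ 1144;  633^4 ≡ 957;  633^487 ≡ 1.
Smallest exponent giving 1 is 487.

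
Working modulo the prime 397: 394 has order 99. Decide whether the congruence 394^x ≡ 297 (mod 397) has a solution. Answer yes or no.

297 ∈ ⟨394⟩ iff 297^99 ≡ 1 (mod 397), since |⟨394⟩| = 99.
297^99 mod 397 = 396.
Since 396 ≠ 1, 297 does not lie in the subgroup.

no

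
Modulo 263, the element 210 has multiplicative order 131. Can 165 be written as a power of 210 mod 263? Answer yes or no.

no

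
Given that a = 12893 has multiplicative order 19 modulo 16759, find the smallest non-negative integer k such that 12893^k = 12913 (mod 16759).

6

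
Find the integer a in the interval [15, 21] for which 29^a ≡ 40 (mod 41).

20

Compute 29^15 mod 41 = 14, then multiply by 29 repeatedly:
  29^15=14  29^16=37  29^17=7  29^18=39  29^19=24
  29^20=40
Found 40 at exponent 20.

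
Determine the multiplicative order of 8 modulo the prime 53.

The order of 8 must divide p − 1 = 52 = 2^2 · 13.
Divisors: 1, 2, 4, 13, 26, 52.
Check each in increasing order: 8^1 ≡ 8;  8^2 ≡ 11;  8^4 ≡ 15;  8^13 ≡ 23;  8^26 ≡ 52;  8^52 ≡ 1.
Smallest exponent giving 1 is 52.

52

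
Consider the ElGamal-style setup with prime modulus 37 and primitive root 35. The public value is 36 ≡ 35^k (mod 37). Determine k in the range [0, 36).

Successive powers of 35 modulo 37:
  35^0=1  35^1=35  35^2=4  35^3=29  35^4=16  35^5=5
  35^6=27  35^7=20  35^8=34  35^9=6  35^10=25  35^11=24
  35^12=26  35^13=22  35^14=30  35^15=14  35^16=9  35^17=19
  35^18=36
So 35^18 ≡ 36 (mod 37), giving k = 18.

18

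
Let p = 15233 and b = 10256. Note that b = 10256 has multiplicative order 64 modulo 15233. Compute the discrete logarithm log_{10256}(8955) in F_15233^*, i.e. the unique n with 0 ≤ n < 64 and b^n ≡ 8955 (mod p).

37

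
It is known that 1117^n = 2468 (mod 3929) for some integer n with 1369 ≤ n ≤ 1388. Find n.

Compute 1117^1369 mod 3929 = 1777, then multiply by 1117 repeatedly:
  1117^1369=1777  1117^1370=764  1117^1371=795  1117^1372=61  1117^1373=1344
  1117^1374=370  1117^1375=745  1117^1376=3146  1117^1377=1556  1117^1378=1434
  1117^1379=2675  1117^1380=1935  1117^1381=445  1117^1382=2011  1117^1383=2828
  1117^1384=3889  1117^1385=2468
Found 2468 at exponent 1385.

1385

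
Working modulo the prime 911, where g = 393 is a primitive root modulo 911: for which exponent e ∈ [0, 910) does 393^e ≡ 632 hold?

Baby-step giant-step with m = ceil(sqrt(910)) = 31.
Baby table (393^j mod 911 for j=0..30):
  0:1  1:393  2:490  3:349  4:507  5:653  6:638  7:209
  8:147  9:378  10:61  11:287  12:738  13:336  14:864  15:660
  16:656  17:906  18:768  19:283  20:77  21:198  22:379  23:454
  24:777  25:176  26:843  27:606  28:387  29:865  30:142
Giant step factor: 393^(-31) ≡ 597 (mod 911).
Scan 632·597^i mod 911 for i = 0, 1, …:
  i=0: 632   i=1: 150   i=2: 272   i=3: 226
  i=4: 94   i=5: 547   i=6: 421   i=7: 812
  i=8: 112   i=9: 361     …   i=19: 103
  i=20: 454
Match at i=20, j=23: e = 20·31 + 23 = 643.

643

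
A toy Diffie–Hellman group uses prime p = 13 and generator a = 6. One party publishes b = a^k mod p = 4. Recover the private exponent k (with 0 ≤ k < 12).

Successive powers of 6 modulo 13:
  6^0=1  6^1=6  6^2=10  6^3=8  6^4=9  6^5=2
  6^6=12  6^7=7  6^8=3  6^9=5  6^10=4
So 6^10 ≡ 4 (mod 13), giving k = 10.

10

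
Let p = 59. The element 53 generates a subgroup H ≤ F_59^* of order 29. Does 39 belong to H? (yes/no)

39 ∈ ⟨53⟩ iff 39^29 ≡ 1 (mod 59), since |⟨53⟩| = 29.
39^29 mod 59 = 58.
Since 58 ≠ 1, 39 does not lie in the subgroup.

no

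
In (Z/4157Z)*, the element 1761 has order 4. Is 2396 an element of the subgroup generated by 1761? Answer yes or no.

yes

⟨1761⟩ has order 4; its elements mod 4157 are {1, 1761, 2396, 4156}.
2396 is in this set.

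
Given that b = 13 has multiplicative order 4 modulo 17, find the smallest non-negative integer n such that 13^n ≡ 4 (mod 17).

3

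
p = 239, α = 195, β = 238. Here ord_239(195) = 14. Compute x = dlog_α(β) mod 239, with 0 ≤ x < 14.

7

Successive powers of 195 modulo 239:
  195^0=1  195^1=195  195^2=24  195^3=139  195^4=98  195^5=229
  195^6=201  195^7=238
So 195^7 ≡ 238 (mod 239), giving x = 7.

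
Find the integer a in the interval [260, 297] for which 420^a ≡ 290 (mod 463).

277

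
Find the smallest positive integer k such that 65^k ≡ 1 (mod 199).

99

The order of 65 must divide p − 1 = 198 = 2 · 3^2 · 11.
Divisors: 1, 2, 3, 6, 9, 11, 18, 22, 33, 66, 99, 198.
Check each in increasing order: 65^1 ≡ 65;  65^2 ≡ 46;  65^3 ≡ 5;  65^6 ≡ 25;  65^9 ≡ 125;  65^11 ≡ 178;  65^18 ≡ 103;  65^22 ≡ 43;  65^33 ≡ 92;  65^66 ≡ 106;  65^99 ≡ 1.
Smallest exponent giving 1 is 99.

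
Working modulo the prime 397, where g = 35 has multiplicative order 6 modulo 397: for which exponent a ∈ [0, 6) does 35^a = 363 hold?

5

Successive powers of 35 modulo 397:
  35^0=1  35^1=35  35^2=34  35^3=396  35^4=362  35^5=363
So 35^5 ≡ 363 (mod 397), giving a = 5.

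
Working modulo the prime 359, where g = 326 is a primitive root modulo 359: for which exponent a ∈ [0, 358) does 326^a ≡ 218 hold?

Baby-step giant-step with m = ceil(sqrt(358)) = 19.
Baby table (326^j mod 359 for j=0..18):
  0:1  1:326  2:12  3:322  4:144  5:274  6:292  7:57
  8:273  9:325  10:45  11:310  12:181  13:130  14:18  15:124
  16:216  17:52  18:79
Giant step factor: 326^(-19) ≡ 42 (mod 359).
Scan 218·42^i mod 359 for i = 0, 1, …:
  i=0: 218   i=1: 181
Match at i=1, j=12: a = 1·19 + 12 = 31.

31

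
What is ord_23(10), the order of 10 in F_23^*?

The order of 10 must divide p − 1 = 22 = 2 · 11.
Divisors: 1, 2, 11, 22.
Check each in increasing order: 10^1 ≡ 10;  10^2 ≡ 8;  10^11 ≡ 22;  10^22 ≡ 1.
Smallest exponent giving 1 is 22.

22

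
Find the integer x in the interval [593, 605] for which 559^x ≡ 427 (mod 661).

596

Compute 559^593 mod 661 = 328, then multiply by 559 repeatedly:
  559^593=328  559^594=255  559^595=430  559^596=427
Found 427 at exponent 596.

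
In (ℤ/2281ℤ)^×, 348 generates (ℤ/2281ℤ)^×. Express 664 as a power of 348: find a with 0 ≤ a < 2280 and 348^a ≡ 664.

Baby-step giant-step with m = ceil(sqrt(2280)) = 48.
Baby table (348^j mod 2281 for j=0..47):
  0:1  1:348  2:211  3:436  4:1182  5:756  6:773  7:2127
  8:1152  9:1721  10:1286  11:452  12:2188  13:1851  14:906  15:510
  16:1843  17:403  18:1103  19:636  20:71  21:1898  22:1295  23:1303
  24:1806  25:1213  26:139  27:471  28:1957  29:1298  30:66  31:158
  32:240  33:1404  34:458  35:1995  36:836  37:1241  38:759  39:1817
  40:479  41:179  42:705  43:1273  44:490  45:1726  46:745  47:1507
Giant step factor: 348^(-48) ≡ 388 (mod 2281).
Scan 664·388^i mod 2281 for i = 0, 1, …:
  i=0: 664   i=1: 2160   i=2: 953   i=3: 242
  i=4: 375   i=5: 1797   i=6: 1531   i=7: 968
  i=8: 1500   i=9: 345     …   i=38: 1269
  i=39: 1957
Match at i=39, j=28: a = 39·48 + 28 = 1900.

1900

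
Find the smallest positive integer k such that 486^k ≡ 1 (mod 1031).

515

The order of 486 must divide p − 1 = 1030 = 2 · 5 · 103.
Divisors: 1, 2, 5, 10, 103, 206, 515, 1030.
Check each in increasing order: 486^1 ≡ 486;  486^2 ≡ 97;  486^5 ≡ 289;  486^10 ≡ 10;  486^103 ≡ 518;  486^206 ≡ 264;  486^515 ≡ 1.
Smallest exponent giving 1 is 515.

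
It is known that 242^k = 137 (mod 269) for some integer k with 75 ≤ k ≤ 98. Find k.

Compute 242^75 mod 269 = 8, then multiply by 242 repeatedly:
  242^75=8  242^76=53  242^77=183  242^78=170  242^79=252
  242^80=190  242^81=250  242^82=244  242^83=137
Found 137 at exponent 83.

83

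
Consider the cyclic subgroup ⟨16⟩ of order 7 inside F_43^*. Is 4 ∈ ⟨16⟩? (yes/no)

yes

⟨16⟩ has order 7; its elements mod 43 are {1, 4, 11, 16, 21, 35, 41}.
4 is in this set.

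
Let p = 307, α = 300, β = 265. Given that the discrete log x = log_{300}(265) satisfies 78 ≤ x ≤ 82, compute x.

79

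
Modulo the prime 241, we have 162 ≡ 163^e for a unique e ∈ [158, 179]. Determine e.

Compute 163^158 mod 241 = 229, then multiply by 163 repeatedly:
  163^158=229  163^159=213  163^160=15  163^161=35  163^162=162
Found 162 at exponent 162.

162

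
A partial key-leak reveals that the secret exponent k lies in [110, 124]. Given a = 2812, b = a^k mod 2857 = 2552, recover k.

118

Compute 2812^110 mod 2857 = 2258, then multiply by 2812 repeatedly:
  2812^110=2258  2812^111=1242  2812^112=1250  2812^113=890  2812^114=2805
  2812^115=2340  2812^116=409  2812^117=1594  2812^118=2552
Found 2552 at exponent 118.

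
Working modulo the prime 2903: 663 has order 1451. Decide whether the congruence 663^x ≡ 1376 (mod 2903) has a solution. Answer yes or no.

1376 ∈ ⟨663⟩ iff 1376^1451 ≡ 1 (mod 2903), since |⟨663⟩| = 1451.
1376^1451 mod 2903 = 1.
Since 1 = 1, 1376 lies in the subgroup.

yes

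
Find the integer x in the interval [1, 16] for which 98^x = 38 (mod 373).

Compute 98^1 mod 373 = 98, then multiply by 98 repeatedly:
  98^1=98  98^2=279  98^3=113  98^4=257  98^5=195
  98^6=87  98^7=320  98^8=28  98^9=133  98^10=352
  98^11=180  98^12=109  98^13=238  98^14=198  98^15=8
  98^16=38
Found 38 at exponent 16.

16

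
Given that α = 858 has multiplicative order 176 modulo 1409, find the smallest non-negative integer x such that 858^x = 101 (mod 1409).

172

Baby-step giant-step with m = ceil(sqrt(176)) = 14.
Baby table (858^j mod 1409 for j=0..13):
  0:1  1:858  2:666  3:783  4:1130  5:148  6:174  7:1347
  8:346  9:978  10:769  11:390  12:687  13:484
Giant step factor: 858^(-14) ≡ 504 (mod 1409).
Scan 101·504^i mod 1409 for i = 0, 1, …:
  i=0: 101   i=1: 180   i=2: 544   i=3: 830
  i=4: 1256   i=5: 383   i=6: 1408   i=7: 905
  i=8: 1013   i=9: 494   i=10: 992   i=11: 1182
  i=12: 1130
Match at i=12, j=4: x = 12·14 + 4 = 172.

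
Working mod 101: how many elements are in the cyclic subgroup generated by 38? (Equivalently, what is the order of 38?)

100

The order of 38 must divide p − 1 = 100 = 2^2 · 5^2.
Divisors: 1, 2, 4, 5, 10, 20, 25, 50, 100.
Check each in increasing order: 38^1 ≡ 38;  38^2 ≡ 30;  38^4 ≡ 92;  38^5 ≡ 62;  38^10 ≡ 6;  38^20 ≡ 36;  38^25 ≡ 10;  38^50 ≡ 100;  38^100 ≡ 1.
Smallest exponent giving 1 is 100.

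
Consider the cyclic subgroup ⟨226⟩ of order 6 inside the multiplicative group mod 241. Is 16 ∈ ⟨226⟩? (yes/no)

⟨226⟩ has order 6; its elements mod 241 are {1, 15, 16, 225, 226, 240}.
16 is in this set.

yes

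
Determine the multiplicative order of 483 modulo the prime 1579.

789

The order of 483 must divide p − 1 = 1578 = 2 · 3 · 263.
Divisors: 1, 2, 3, 6, 263, 526, 789, 1578.
Check each in increasing order: 483^1 ≡ 483;  483^2 ≡ 1176;  483^3 ≡ 1147;  483^6 ≡ 302;  483^263 ≡ 639;  483^526 ≡ 939;  483^789 ≡ 1.
Smallest exponent giving 1 is 789.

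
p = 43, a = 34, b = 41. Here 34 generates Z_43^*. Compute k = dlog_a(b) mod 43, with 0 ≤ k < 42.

Successive powers of 34 modulo 43:
  34^0=1  34^1=34  34^2=38  34^3=2  34^4=25  34^5=33
  34^6=4  34^7=7  34^8=23  34^9=8  34^10=14  34^11=3
  34^12=16  34^13=28  34^14=6  34^15=32  34^16=13  34^17=12
  34^18=21  34^19=26  34^20=24  34^21=42  34^22=9  34^23=5
  34^24=41
So 34^24 ≡ 41 (mod 43), giving k = 24.

24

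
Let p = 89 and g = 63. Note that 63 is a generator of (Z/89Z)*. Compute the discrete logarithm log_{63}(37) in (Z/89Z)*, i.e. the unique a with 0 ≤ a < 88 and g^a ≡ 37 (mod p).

Baby-step giant-step with m = ceil(sqrt(88)) = 10.
Baby table (63^j mod 89 for j=0..9):
  0:1  1:63  2:53  3:46  4:50  5:35  6:69  7:75
  8:8  9:59
Giant step factor: 63^(-10) ≡ 72 (mod 89).
Scan 37·72^i mod 89 for i = 0, 1, …:
  i=0: 37   i=1: 83   i=2: 13   i=3: 46
Match at i=3, j=3: a = 3·10 + 3 = 33.

33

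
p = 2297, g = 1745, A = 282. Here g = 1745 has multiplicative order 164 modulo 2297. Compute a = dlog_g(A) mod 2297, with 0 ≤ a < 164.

73

Baby-step giant-step with m = ceil(sqrt(164)) = 13.
Baby table (1745^j mod 2297 for j=0..12):
  0:1  1:1745  2:1500  3:1217  4:1237  5:1682  6:1821  7:894
  8:367  9:1849  10:1517  11:1021  12:1470
Giant step factor: 1745^(-13) ≡ 464 (mod 2297).
Scan 282·464^i mod 2297 for i = 0, 1, …:
  i=0: 282   i=1: 2216   i=2: 1465   i=3: 2145
  i=4: 679   i=5: 367
Match at i=5, j=8: a = 5·13 + 8 = 73.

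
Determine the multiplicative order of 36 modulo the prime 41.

The order of 36 must divide p − 1 = 40 = 2^3 · 5.
Divisors: 1, 2, 4, 5, 8, 10, 20, 40.
Check each in increasing order: 36^1 ≡ 36;  36^2 ≡ 25;  36^4 ≡ 10;  36^5 ≡ 32;  36^8 ≡ 18;  36^10 ≡ 40;  36^20 ≡ 1.
Smallest exponent giving 1 is 20.

20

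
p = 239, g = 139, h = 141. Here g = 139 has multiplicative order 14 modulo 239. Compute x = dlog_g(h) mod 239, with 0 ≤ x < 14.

13

Successive powers of 139 modulo 239:
  139^0=1  139^1=139  139^2=201  139^3=215  139^4=10  139^5=195
  139^6=98  139^7=238  139^8=100  139^9=38  139^10=24  139^11=229
  139^12=44  139^13=141
So 139^13 ≡ 141 (mod 239), giving x = 13.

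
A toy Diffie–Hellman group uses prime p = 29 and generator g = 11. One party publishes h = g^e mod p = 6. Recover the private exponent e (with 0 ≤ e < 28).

Successive powers of 11 modulo 29:
  11^0=1  11^1=11  11^2=5  11^3=26  11^4=25  11^5=14
  11^6=9  11^7=12  11^8=16  11^9=2  11^10=22  11^11=10
  11^12=23  11^13=21  11^14=28  11^15=18  11^16=24  11^17=3
  11^18=4  11^19=15  11^20=20  11^21=17  11^22=13  11^23=27
  11^24=7  11^25=19  11^26=6
So 11^26 ≡ 6 (mod 29), giving e = 26.

26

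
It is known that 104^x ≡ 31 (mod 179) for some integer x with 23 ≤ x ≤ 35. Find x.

34

Compute 104^23 mod 179 = 167, then multiply by 104 repeatedly:
  104^23=167  104^24=5  104^25=162  104^26=22  104^27=140
  104^28=61  104^29=79  104^30=161  104^31=97  104^32=64
  104^33=33  104^34=31
Found 31 at exponent 34.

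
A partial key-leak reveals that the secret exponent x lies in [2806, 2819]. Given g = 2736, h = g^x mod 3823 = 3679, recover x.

Compute 2736^2806 mod 3823 = 1006, then multiply by 2736 repeatedly:
  2736^2806=1006  2736^2807=3679
Found 3679 at exponent 2807.

2807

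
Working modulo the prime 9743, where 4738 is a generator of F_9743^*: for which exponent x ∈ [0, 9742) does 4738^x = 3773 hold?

Baby-step giant-step with m = ceil(sqrt(9742)) = 99.
Baby table (4738^j mod 9743 for j=0..98):
  0:1  1:4738  2:772  3:4111  4:1661  5:7217  6:5959  7:8271
  8:1652  9:3547  10:8754  11:501  12:6189  13:6795  14:3838  15:4006
  16:1064  17:4101  18:2996  19:9240  20:3821  21:1404  22:7426  23:2415
  24:3988  25:3467  26:9691  27:6942  28:8571  29:574  30:1315  31:4693
  32:1908  33:8343  34:1783  35:673  36:2713  37:3177  38:9434  39:7151
  40:5027  41:6034  42:3130  43:1094  44:96  45:6670  46:5911  47:4936
  48:3568  49:1079  50:6970  51:4833  52:2704  53:9250  54:2486  55:9124
  56:9564  57:9282  58:7957  59:4599  60:4714  61:3976  62:5069  63:427
  64:6325  65:8125  66:1657  67:7751  68:2871  69:1570  70:4751  71:3908
  72:4404  73:6389  74:9324  75:2350  76:7794  77:2002  78:5537  79:6150
  80:7130  81:2959  82:9308  83:4486  84:5185  85:4427  86:8190  87:7594
  88:9216  89:7025  90:2362  91:6192  92:1523  93:6154  94:6596  95:6047
  96:6266  97:1387  98:4824
Giant step factor: 4738^(-99) ≡ 4226 (mod 9743).
Scan 3773·4226^i mod 9743 for i = 0, 1, …:
  i=0: 3773   i=1: 5150   i=2: 7781   i=3: 9624
  i=4: 3742   i=5: 803   i=6: 2914   i=7: 9155
  i=8: 9320   i=9: 5114     …   i=61: 9115
  i=62: 5911
Match at i=62, j=46: x = 62·99 + 46 = 6184.

6184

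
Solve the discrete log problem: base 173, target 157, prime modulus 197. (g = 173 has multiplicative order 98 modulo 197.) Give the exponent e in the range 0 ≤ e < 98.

Baby-step giant-step with m = ceil(sqrt(98)) = 10.
Baby table (173^j mod 197 for j=0..9):
  0:1  1:173  2:182  3:163  4:28  5:116  6:171  7:33
  8:193  9:96
Giant step factor: 173^(-10) ≡ 23 (mod 197).
Scan 157·23^i mod 197 for i = 0, 1, …:
  i=0: 157   i=1: 65   i=2: 116
Match at i=2, j=5: e = 2·10 + 5 = 25.

25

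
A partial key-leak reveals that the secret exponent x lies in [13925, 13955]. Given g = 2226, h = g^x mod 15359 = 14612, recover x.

13954

Compute 2226^13925 mod 15359 = 10787, then multiply by 2226 repeatedly:
  2226^13925=10787  2226^13926=5745  2226^13927=9682  2226^13928=3455  2226^13929=11330
  2226^13930=1102  2226^13931=10971  2226^13932=636  2226^13933=2708  2226^13934=7280
  2226^13935=1535  2226^13936=7212  2226^13937=3757  2226^13938=7786  2226^13939=6684
  2226^13940=11072  2226^13941=10436  2226^13942=7728  2226^13943=448  2226^13944=14272
  2226^13945=7060  2226^13946=3303  2226^13947=10876  2226^13948=4192  2226^13949=8479
  2226^13950=13402  2226^13951=5674  2226^13952=5226  2226^13953=6313  2226^13954=14612
Found 14612 at exponent 13954.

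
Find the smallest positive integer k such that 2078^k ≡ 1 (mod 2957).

1478

The order of 2078 must divide p − 1 = 2956 = 2^2 · 739.
Divisors: 1, 2, 4, 739, 1478, 2956.
Check each in increasing order: 2078^1 ≡ 2078;  2078^2 ≡ 864;  2078^4 ≡ 1332;  2078^739 ≡ 2956;  2078^1478 ≡ 1.
Smallest exponent giving 1 is 1478.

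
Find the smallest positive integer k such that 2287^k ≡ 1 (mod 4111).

The order of 2287 must divide p − 1 = 4110 = 2 · 3 · 5 · 137.
Divisors: 1, 2, 3, 5, 6, 10, 15, 30, 137, 274, 411, 685, 822, 1370, 2055, 4110.
Check each in increasing order: 2287^1 ≡ 2287;  2287^2 ≡ 1177;  2287^3 ≡ 3205;  2287^5 ≡ 2498;  2287^6 ≡ 2747;  2287^10 ≡ 3617;  2287^15 ≡ 3399;  2287^30 ≡ 1291;  2287^137 ≡ 41;  2287^274 ≡ 1681;  2287^411 ≡ 3145;  2287^685 ≡ 4110;  2287^822 ≡ 4070;  2287^1370 ≡ 1.
Smallest exponent giving 1 is 1370.

1370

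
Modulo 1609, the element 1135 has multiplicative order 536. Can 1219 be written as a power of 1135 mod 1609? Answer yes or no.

no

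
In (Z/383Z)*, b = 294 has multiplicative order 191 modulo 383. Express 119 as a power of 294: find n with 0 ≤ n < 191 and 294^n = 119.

Baby-step giant-step with m = ceil(sqrt(191)) = 14.
Baby table (294^j mod 383 for j=0..13):
  0:1  1:294  2:261  3:134  4:330  5:121  6:338  7:175
  8:128  9:98  10:87  11:300  12:110  13:168
Giant step factor: 294^(-14) ≡ 51 (mod 383).
Scan 119·51^i mod 383 for i = 0, 1, …:
  i=0: 119   i=1: 324   i=2: 55   i=3: 124
  i=4: 196   i=5: 38   i=6: 23   i=7: 24
  i=8: 75   i=9: 378   i=10: 128
Match at i=10, j=8: n = 10·14 + 8 = 148.

148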